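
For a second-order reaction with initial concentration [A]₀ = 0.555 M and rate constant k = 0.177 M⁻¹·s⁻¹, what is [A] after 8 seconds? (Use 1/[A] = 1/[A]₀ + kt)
0.3108 M

1/[A] = 1/[A]₀ + k·t = 1/0.555 + (0.177)·(8) = 1.8018 + 1.4160 = 3.2178
[A] = 1/3.2178 = 0.3108 M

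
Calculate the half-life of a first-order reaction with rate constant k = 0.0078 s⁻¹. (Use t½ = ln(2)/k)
88.87 s

t½ = ln(2)/k = 0.6931/0.0078 = 88.87 s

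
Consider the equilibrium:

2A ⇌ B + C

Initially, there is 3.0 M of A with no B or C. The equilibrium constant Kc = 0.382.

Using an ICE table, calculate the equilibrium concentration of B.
[B] = 0.829 M

ICE: [A] = 3.0 − 2x, [B] = [C] = x.
Kc = x²/(3.0 − 2x)² = 0.382 ⇒ √Kc = x/(3.0 − 2x).
x = √0.382·3.0/(1 + 2√0.382) = 0.61806·3.0/2.2361 = 0.8292.
[B] = x = 0.829 M.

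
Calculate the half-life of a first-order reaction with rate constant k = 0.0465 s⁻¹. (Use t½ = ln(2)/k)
14.91 s

t½ = ln(2)/k = 0.6931/0.0465 = 14.91 s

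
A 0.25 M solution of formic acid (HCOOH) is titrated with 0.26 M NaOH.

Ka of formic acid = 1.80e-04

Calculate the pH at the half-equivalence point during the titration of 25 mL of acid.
pH = pKa = 3.74

At the half-equivalence point, [HA] = [A⁻], so by Henderson–Hasselbalch pH = pKa + log(1) = pKa.
pKa = −log(1.80e-04) = 3.74.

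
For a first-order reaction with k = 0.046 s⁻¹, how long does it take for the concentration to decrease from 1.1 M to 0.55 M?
15.07 s

From ln[A] = ln[A]₀ - k·t: t = ln([A]₀/[A])/k = ln(1.1/0.55)/0.046 = ln(2.0000)/0.046 = 0.6931/0.046 = 15.07 s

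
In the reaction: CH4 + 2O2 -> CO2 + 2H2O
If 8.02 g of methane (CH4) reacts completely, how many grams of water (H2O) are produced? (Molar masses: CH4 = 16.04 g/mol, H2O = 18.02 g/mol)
Moles of CH4 = 8.02 g ÷ 16.04 g/mol = 0.5 mol
Mole ratio: 2 mol H2O / 1 mol CH4
Moles of H2O = 0.5 × (2/1) = 1 mol
Mass of H2O = 1 mol × 18.02 g/mol = 18.02 g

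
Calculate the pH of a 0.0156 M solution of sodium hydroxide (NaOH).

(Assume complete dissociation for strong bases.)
pH = 12.19

[OH⁻] = 0.0156 M for strong base. pOH = -log[OH⁻] = 1.81, pH = 14 - pOH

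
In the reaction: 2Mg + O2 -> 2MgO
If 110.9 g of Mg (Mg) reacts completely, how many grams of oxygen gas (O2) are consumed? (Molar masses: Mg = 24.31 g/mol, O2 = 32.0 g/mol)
Moles of Mg = 110.9 g ÷ 24.31 g/mol = 4.56191 mol
Mole ratio: 1 mol O2 / 2 mol Mg
Moles of O2 = 4.56191 × (1/2) = 2.28095 mol
Mass of O2 = 2.28095 mol × 32.0 g/mol = 72.99 g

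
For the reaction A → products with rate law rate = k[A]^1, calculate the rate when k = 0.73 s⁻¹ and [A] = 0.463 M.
0.338 M/s

rate = k·[A]^1 = 0.73·(0.463)^1 = 0.73·0.463 = 0.338 M/s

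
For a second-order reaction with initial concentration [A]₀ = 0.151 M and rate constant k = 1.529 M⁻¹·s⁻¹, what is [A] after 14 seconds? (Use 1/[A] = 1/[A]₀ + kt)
0.0357 M

1/[A] = 1/[A]₀ + k·t = 1/0.151 + (1.529)·(14) = 6.6225 + 21.4060 = 28.0285
[A] = 1/28.0285 = 0.0357 M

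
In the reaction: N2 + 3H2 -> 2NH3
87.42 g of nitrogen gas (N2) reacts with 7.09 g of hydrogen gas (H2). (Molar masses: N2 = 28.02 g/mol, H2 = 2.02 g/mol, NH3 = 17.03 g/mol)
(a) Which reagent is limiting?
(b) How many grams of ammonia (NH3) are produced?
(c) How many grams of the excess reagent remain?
(a) H2, (b) 39.85 g, (c) 54.64 g

Moles of N2 = 87.42 g ÷ 28.02 g/mol = 3.11991 mol
Moles of H2 = 7.09 g ÷ 2.02 g/mol = 3.5099 mol
Moles ÷ coefficient: N2: 3.11991/1 = 3.12, H2: 3.5099/3 = 1.17
(a) H2 has the smaller value, so H2 is the limiting reagent.
(b) Moles of NH3 = 3.5099 mol H2 × (2/3) = 2.33993 mol; mass = 2.33993 mol × 17.03 g/mol = 39.85 g
(c) N2 consumed = 3.5099 × (1/3) = 1.16997 mol; remaining = 3.11991 − 1.16997 = 1.94995 mol; mass = 1.94995 mol × 28.02 g/mol = 54.64 g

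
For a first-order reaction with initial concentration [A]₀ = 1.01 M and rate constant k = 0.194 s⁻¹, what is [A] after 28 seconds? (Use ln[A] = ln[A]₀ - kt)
0.0044 M

ln[A] = ln[A]₀ - k·t = ln(1.01) - (0.194)·(28) = 0.0100 - 5.4320 = -5.4220
[A] = e^(-5.4220) = 0.0044 M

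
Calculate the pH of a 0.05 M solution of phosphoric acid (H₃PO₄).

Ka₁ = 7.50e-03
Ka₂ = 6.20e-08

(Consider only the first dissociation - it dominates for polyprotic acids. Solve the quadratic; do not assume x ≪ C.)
pH = 1.80

x² + Ka₁·x − Ka₁·C = 0 with Ka₁ = 7.50e-03, C = 0.05.
x = (−Ka₁ + √(Ka₁² + 4·Ka₁·C))/2 = 1.5975e-02 M, so pH = 1.80.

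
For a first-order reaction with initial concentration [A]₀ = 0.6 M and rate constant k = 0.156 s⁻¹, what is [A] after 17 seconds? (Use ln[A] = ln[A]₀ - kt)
0.0423 M

ln[A] = ln[A]₀ - k·t = ln(0.6) - (0.156)·(17) = -0.5108 - 2.6520 = -3.1628
[A] = e^(-3.1628) = 0.0423 M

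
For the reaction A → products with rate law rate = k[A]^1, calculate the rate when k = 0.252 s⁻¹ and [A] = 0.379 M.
0.09551 M/s

rate = k·[A]^1 = 0.252·(0.379)^1 = 0.252·0.379 = 0.09551 M/s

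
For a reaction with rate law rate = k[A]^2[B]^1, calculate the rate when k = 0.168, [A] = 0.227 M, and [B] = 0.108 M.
0.0009349 M/s

rate = k·[A]^2·[B]^1 = 0.168·(0.227)^2·(0.108)^1 = 0.168·0.051529·0.108 = 0.0009349 M/s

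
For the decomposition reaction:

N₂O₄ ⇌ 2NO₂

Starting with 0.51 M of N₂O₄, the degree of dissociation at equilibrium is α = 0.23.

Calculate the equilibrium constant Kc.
K_c = 0.1402

x = α·[A]₀ = 0.23 × 0.51 = 0.1173 M dissociated.
At eq: [N₂O₄] = 0.51 − 0.1173 = 0.3927 M; [NO₂] = 2x = 0.2346 M.
Kc = [NO₂]²/[N₂O₄] = (0.2346)²/0.3927 = 0.1402.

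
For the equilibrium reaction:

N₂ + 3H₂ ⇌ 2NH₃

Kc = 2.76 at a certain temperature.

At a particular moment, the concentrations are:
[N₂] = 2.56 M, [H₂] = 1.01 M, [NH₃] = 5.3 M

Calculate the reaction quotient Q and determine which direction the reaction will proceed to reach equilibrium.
Q = 10.650, Q > K, reaction proceeds reverse (toward reactants)

Q = ([NH₃]^2) / ([N₂] × [H₂]^3)
  = ((5.3)^2) / ((2.56)·(1.01)^3) = 28.09/2.6376 = 10.65
Since Q = 10.65 > Kc = 2.76, the reaction proceeds reverse (toward reactants) to reach equilibrium.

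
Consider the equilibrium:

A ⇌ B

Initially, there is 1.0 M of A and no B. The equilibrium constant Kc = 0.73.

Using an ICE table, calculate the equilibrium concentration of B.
[B] = 0.422 M

ICE: [A] = 1.0 − x, [B] = x.
Kc = x/(1.0 − x) = 0.73 ⇒ x = 0.73·1.0/(1 + 0.73) = 0.73/1.73 = 0.422.
[B] = x = 0.422 M.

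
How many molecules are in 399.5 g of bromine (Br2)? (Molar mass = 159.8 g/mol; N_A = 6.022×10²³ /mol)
Moles = 399.5 g ÷ 159.8 g/mol = 2.5 mol
Molecules = 2.5 mol × 6.022×10²³ /mol = 1.506e+24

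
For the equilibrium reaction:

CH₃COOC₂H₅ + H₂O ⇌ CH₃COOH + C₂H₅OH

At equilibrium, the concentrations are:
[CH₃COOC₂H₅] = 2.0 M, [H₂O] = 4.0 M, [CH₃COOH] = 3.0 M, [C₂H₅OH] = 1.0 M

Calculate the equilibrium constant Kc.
K_c = 0.3750

Kc = ([CH₃COOH] × [C₂H₅OH]) / ([CH₃COOC₂H₅] × [H₂O])
   = ((3.0)·(1.0)) / ((2.0)·(4.0))
   = 3 / 8 = 0.3750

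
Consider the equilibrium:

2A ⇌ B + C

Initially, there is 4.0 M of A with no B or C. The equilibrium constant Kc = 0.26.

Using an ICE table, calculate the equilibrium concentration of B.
[B] = 1.010 M

ICE: [A] = 4.0 − 2x, [B] = [C] = x.
Kc = x²/(4.0 − 2x)² = 0.26 ⇒ √Kc = x/(4.0 − 2x).
x = √0.26·4.0/(1 + 2√0.26) = 0.5099·4.0/2.0198 = 1.0098.
[B] = x = 1.010 M.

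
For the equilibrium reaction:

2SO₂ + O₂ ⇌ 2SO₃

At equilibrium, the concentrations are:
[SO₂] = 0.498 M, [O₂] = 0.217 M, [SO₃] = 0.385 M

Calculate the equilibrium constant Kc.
K_c = 2.7542

Kc = ([SO₃]^2) / ([SO₂]^2 × [O₂])
   = ((0.385)^2) / ((0.498)^2·(0.217))
   = 0.14822 / 0.053817 = 2.7542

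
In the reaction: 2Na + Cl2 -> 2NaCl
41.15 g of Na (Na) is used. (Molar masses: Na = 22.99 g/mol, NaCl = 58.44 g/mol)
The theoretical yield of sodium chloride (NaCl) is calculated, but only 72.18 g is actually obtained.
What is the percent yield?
Moles of Na = 41.15 g ÷ 22.99 g/mol = 1.78991 mol
Mole ratio: 2 mol NaCl / 2 mol Na
Moles of NaCl = 1.78991 × (2/2) = 1.78991 mol
Theoretical yield = 1.78991 mol × 58.44 g/mol = 104.6 g
Actual yield = 72.18 g
Percent yield = (72.18 / 104.6) × 100% = 69.0%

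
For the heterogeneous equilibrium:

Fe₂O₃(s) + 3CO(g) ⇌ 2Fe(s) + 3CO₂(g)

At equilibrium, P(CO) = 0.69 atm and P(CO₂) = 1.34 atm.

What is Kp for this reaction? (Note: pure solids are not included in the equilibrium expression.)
K_p = 7.324

Solids (Fe₂O₃, Fe) are excluded.
Kp = P(CO₂)³/P(CO)³ = (1.34)³/(0.69)³ = 2.406/0.3285 = 7.324.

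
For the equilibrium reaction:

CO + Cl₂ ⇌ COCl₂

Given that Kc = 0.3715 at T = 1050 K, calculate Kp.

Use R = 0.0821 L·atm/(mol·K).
K_p = 0.0043

Δn = (moles gaseous products) − (moles gaseous reactants) = -1
T = 1050 K; RT = 0.0821 × 1050 = 86.205
Kp = Kc·(RT)^Δn = 0.3715 × (86.205)^-1 = 0.3715 × 0.0116003 = 0.0043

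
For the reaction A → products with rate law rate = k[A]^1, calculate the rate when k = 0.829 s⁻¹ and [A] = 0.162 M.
0.1343 M/s

rate = k·[A]^1 = 0.829·(0.162)^1 = 0.829·0.162 = 0.1343 M/s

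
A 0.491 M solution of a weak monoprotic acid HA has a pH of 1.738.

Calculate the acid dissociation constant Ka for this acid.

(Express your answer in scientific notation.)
K_a = 7.07e-04

[H⁺] = 10^(−pH) = 10^(−1.738) = 1.828e-02 M. For HA ⇌ H⁺ + A⁻, Ka = x²/(C − x) = (1.828e-02)²/(0.491 − 1.828e-02) = 7.07e-04.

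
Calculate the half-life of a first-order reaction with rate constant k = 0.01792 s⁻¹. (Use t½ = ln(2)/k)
38.68 s

t½ = ln(2)/k = 0.6931/0.01792 = 38.68 s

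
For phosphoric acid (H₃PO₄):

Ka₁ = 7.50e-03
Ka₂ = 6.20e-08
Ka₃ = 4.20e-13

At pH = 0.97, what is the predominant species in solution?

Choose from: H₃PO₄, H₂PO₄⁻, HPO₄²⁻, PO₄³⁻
H₃PO₄

pKa1 = 2.12, pKa2 = 7.21, pKa3 = 12.38. Each pKa is the crossover between adjacent species; pH = 0.97 lies in the region where H₃PO₄ predominates.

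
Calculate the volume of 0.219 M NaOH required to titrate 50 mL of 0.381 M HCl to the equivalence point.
V_{base} = 87.0 mL

At equivalence: moles acid = moles base.
moles HCl = 0.381 M × 0.05 L = 0.01905 mol
V_NaOH = 0.01905 mol ÷ 0.219 M = 0.08699 L = 87.0 mL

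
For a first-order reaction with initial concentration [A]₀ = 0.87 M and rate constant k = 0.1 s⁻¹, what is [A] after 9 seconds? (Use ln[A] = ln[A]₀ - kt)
0.3537 M

ln[A] = ln[A]₀ - k·t = ln(0.87) - (0.1)·(9) = -0.1393 - 0.9000 = -1.0393
[A] = e^(-1.0393) = 0.3537 M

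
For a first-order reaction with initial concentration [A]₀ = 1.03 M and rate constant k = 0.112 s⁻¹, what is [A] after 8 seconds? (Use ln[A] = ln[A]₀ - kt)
0.4204 M

ln[A] = ln[A]₀ - k·t = ln(1.03) - (0.112)·(8) = 0.0296 - 0.8960 = -0.8664
[A] = e^(-0.8664) = 0.4204 M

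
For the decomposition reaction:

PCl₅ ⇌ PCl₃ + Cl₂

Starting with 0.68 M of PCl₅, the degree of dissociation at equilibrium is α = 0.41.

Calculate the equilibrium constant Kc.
K_c = 0.1937

x = α·[A]₀ = 0.41 × 0.68 = 0.2788 M dissociated.
At eq: [PCl₅] = 0.68 − 0.2788 = 0.4012 M; [PCl₃] = [Cl₂] = x = 0.2788 M.
Kc = [PCl₃][Cl₂]/[PCl₅] = (0.2788)²/0.4012 = 0.1937.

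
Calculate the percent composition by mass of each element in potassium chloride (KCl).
K: 52.45%, Cl: 47.55%

Molar mass of KCl = 74.55 g/mol
% K = (1 × 39.1) / 74.55 × 100% = 39.1 / 74.55 × 100% = 52.45%
% Cl = (1 × 35.45) / 74.55 × 100% = 35.45 / 74.55 × 100% = 47.55%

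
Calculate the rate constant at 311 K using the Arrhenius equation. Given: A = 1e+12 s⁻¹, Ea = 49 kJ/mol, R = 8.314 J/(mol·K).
5.89e+03 s⁻¹

k = A·exp(-Ea/(R·T)) = 1e+12·exp(-49000/(8.314·311)) = 1e+12·exp(-18.9507) = 1e+12·5.8858e-09 = 5.89e+03 s⁻¹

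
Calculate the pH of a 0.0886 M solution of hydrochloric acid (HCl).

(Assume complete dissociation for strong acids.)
pH = 1.05

[H⁺] = 0.0886 M for strong acid. pH = -log[H⁺] = -log(0.0886)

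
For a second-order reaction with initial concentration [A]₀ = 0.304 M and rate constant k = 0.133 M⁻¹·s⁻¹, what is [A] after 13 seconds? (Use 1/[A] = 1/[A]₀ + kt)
0.1993 M

1/[A] = 1/[A]₀ + k·t = 1/0.304 + (0.133)·(13) = 3.2895 + 1.7290 = 5.0185
[A] = 1/5.0185 = 0.1993 M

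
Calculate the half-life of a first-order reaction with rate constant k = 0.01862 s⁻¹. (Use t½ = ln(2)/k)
37.23 s

t½ = ln(2)/k = 0.6931/0.01862 = 37.23 s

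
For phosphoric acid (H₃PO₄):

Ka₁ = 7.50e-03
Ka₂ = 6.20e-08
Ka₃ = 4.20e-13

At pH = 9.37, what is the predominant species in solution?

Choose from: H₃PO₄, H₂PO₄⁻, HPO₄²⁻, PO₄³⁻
HPO₄²⁻

pKa1 = 2.12, pKa2 = 7.21, pKa3 = 12.38. Each pKa is the crossover between adjacent species; pH = 9.37 lies in the region where HPO₄²⁻ predominates.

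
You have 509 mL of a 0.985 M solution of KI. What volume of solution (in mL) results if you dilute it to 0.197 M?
Using M₁V₁ = M₂V₂:
0.985 × 509 = 0.197 × V₂
V₂ = (0.985 × 509) / 0.197 = 2545 mL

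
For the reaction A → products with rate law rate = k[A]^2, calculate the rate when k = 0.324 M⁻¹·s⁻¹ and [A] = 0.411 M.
0.05473 M/s

rate = k·[A]^2 = 0.324·(0.411)^2 = 0.324·0.168921 = 0.05473 M/s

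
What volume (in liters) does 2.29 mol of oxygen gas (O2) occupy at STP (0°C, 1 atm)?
At STP, 1 mol of gas occupies 22.4 L
Volume = 2.29 mol × 22.4 L/mol = 51.30 L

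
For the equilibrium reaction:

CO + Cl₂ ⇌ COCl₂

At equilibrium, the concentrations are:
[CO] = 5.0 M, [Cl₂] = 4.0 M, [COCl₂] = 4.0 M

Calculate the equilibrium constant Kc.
K_c = 0.2000

Kc = ([COCl₂]) / ([CO] × [Cl₂])
   = ((4.0)) / ((5.0)·(4.0))
   = 4 / 20 = 0.2000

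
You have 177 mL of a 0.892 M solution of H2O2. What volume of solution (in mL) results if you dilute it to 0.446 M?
Using M₁V₁ = M₂V₂:
0.892 × 177 = 0.446 × V₂
V₂ = (0.892 × 177) / 0.446 = 354 mL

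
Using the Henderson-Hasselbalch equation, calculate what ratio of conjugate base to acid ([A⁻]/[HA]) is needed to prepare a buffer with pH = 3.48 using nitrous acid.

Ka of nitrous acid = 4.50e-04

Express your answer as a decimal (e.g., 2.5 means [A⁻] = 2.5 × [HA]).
[A⁻]/[HA] = 1.359

pKa = −log(4.50e-04) = 3.3468. pH = pKa + log([A⁻]/[HA]). 3.48 = 3.3468 + log(ratio). log(ratio) = 3.48 − 3.3468 = 0.1332. ratio = 10^(0.1332) = 1.359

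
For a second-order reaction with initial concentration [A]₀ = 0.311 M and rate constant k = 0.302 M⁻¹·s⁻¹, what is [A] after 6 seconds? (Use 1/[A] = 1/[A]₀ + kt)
0.1989 M

1/[A] = 1/[A]₀ + k·t = 1/0.311 + (0.302)·(6) = 3.2154 + 1.8120 = 5.0274
[A] = 1/5.0274 = 0.1989 M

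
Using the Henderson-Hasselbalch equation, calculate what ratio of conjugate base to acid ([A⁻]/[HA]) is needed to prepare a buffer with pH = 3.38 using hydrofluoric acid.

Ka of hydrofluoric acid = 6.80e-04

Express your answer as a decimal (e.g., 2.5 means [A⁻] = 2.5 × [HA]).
[A⁻]/[HA] = 1.631

pKa = −log(6.80e-04) = 3.1675. pH = pKa + log([A⁻]/[HA]). 3.38 = 3.1675 + log(ratio). log(ratio) = 3.38 − 3.1675 = 0.2125. ratio = 10^(0.2125) = 1.631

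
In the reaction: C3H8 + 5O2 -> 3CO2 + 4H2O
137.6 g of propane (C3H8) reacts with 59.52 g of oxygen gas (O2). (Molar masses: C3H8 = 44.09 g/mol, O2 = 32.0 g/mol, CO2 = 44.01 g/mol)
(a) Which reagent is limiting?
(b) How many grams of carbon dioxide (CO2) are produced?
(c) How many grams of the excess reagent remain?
(a) O2, (b) 49.12 g, (c) 121.2 g

Moles of C3H8 = 137.6 g ÷ 44.09 g/mol = 3.12089 mol
Moles of O2 = 59.52 g ÷ 32.0 g/mol = 1.86 mol
Moles ÷ coefficient: C3H8: 3.12089/1 = 3.121, O2: 1.86/5 = 0.372
(a) O2 has the smaller value, so O2 is the limiting reagent.
(b) Moles of CO2 = 1.86 mol O2 × (3/5) = 1.116 mol; mass = 1.116 mol × 44.01 g/mol = 49.12 g
(c) C3H8 consumed = 1.86 × (1/5) = 0.372 mol; remaining = 3.12089 − 0.372 = 2.74889 mol; mass = 2.74889 mol × 44.09 g/mol = 121.2 g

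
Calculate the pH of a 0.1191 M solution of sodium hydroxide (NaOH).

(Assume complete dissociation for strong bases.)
pH = 13.08

[OH⁻] = 0.1191 M for strong base. pOH = -log[OH⁻] = 0.92, pH = 14 - pOH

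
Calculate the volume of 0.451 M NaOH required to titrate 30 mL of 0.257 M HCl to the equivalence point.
V_{base} = 17.1 mL

At equivalence: moles acid = moles base.
moles HCl = 0.257 M × 0.03 L = 0.00771 mol
V_NaOH = 0.00771 mol ÷ 0.451 M = 0.0171 L = 17.1 mL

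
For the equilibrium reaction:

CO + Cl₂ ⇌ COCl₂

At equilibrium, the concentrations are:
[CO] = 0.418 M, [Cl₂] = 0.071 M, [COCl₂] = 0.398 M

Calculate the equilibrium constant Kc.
K_c = 13.4106

Kc = ([COCl₂]) / ([CO] × [Cl₂])
   = ((0.398)) / ((0.418)·(0.071))
   = 0.398 / 0.029678 = 13.4106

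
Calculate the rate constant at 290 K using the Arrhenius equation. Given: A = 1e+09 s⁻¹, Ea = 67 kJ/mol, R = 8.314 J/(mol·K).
8.54e-04 s⁻¹

k = A·exp(-Ea/(R·T)) = 1e+09·exp(-67000/(8.314·290)) = 1e+09·exp(-27.7886) = 1e+09·8.5420e-13 = 8.54e-04 s⁻¹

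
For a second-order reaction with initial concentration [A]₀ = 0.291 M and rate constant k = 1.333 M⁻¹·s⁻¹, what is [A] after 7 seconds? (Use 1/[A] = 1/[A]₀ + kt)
0.0783 M

1/[A] = 1/[A]₀ + k·t = 1/0.291 + (1.333)·(7) = 3.4364 + 9.3310 = 12.7674
[A] = 1/12.7674 = 0.0783 M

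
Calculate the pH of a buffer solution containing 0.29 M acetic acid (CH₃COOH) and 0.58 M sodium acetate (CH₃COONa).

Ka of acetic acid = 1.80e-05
pH = 5.05

pKa = -log(1.80e-05) = 4.74. pH = pKa + log([A⁻]/[HA]) = 4.74 + log(0.58/0.29)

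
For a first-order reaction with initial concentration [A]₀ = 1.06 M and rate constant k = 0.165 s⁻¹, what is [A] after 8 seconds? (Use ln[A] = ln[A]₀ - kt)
0.2832 M

ln[A] = ln[A]₀ - k·t = ln(1.06) - (0.165)·(8) = 0.0583 - 1.3200 = -1.2617
[A] = e^(-1.2617) = 0.2832 M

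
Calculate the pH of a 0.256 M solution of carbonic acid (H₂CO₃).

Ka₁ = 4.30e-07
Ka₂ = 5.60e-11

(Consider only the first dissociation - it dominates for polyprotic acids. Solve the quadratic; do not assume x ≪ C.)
pH = 3.48

x² + Ka₁·x − Ka₁·C = 0 with Ka₁ = 4.30e-07, C = 0.256.
x = (−Ka₁ + √(Ka₁² + 4·Ka₁·C))/2 = 3.3157e-04 M, so pH = 3.48.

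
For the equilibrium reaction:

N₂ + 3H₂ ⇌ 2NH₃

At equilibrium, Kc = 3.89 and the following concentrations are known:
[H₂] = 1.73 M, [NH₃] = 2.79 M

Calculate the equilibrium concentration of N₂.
[N₂] = 0.3865 M

Kc = ([NH₃]^2) / ([N₂] × [H₂]^3) = 3.89
[N₂]^1 = (product terms)/(Kc · other reactant terms) = 7.7841 / (3.89 · 5.1777) = 0.38647
[N₂] = 0.3865 M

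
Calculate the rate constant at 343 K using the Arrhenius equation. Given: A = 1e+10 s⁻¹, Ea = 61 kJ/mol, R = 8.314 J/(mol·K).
5.13e+00 s⁻¹

k = A·exp(-Ea/(R·T)) = 1e+10·exp(-61000/(8.314·343)) = 1e+10·exp(-21.3907) = 1e+10·5.1301e-10 = 5.13e+00 s⁻¹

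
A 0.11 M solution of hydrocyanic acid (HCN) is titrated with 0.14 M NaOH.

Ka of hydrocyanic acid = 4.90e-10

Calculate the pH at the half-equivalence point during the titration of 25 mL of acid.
pH = pKa = 9.31

At the half-equivalence point, [HA] = [A⁻], so by Henderson–Hasselbalch pH = pKa + log(1) = pKa.
pKa = −log(4.90e-10) = 9.31.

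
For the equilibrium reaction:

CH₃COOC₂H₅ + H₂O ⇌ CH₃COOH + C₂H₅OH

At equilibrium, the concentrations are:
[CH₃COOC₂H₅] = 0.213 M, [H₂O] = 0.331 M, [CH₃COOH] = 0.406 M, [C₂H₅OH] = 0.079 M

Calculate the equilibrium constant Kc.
K_c = 0.4549

Kc = ([CH₃COOH] × [C₂H₅OH]) / ([CH₃COOC₂H₅] × [H₂O])
   = ((0.406)·(0.079)) / ((0.213)·(0.331))
   = 0.032074 / 0.070503 = 0.4549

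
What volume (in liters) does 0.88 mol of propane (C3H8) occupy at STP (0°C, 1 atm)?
At STP, 1 mol of gas occupies 22.4 L
Volume = 0.88 mol × 22.4 L/mol = 19.71 L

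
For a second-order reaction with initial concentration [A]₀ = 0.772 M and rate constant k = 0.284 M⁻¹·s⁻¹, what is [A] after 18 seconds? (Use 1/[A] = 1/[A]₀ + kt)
0.1561 M

1/[A] = 1/[A]₀ + k·t = 1/0.772 + (0.284)·(18) = 1.2953 + 5.1120 = 6.4073
[A] = 1/6.4073 = 0.1561 M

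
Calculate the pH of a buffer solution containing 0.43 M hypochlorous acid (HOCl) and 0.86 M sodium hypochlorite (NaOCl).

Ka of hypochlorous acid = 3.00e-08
pH = 7.82

pKa = -log(3.00e-08) = 7.52. pH = pKa + log([A⁻]/[HA]) = 7.52 + log(0.86/0.43)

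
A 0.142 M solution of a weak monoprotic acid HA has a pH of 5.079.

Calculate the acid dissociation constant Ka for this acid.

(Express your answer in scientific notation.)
K_a = 4.89e-10

[H⁺] = 10^(−pH) = 10^(−5.079) = 8.337e-06 M. For HA ⇌ H⁺ + A⁻, Ka = x²/(C − x) = (8.337e-06)²/(0.142 − 8.337e-06) = 4.89e-10.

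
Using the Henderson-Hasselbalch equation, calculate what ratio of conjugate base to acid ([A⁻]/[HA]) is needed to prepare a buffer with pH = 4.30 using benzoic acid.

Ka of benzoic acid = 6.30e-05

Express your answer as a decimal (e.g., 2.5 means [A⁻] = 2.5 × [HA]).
[A⁻]/[HA] = 1.257

pKa = −log(6.30e-05) = 4.2007. pH = pKa + log([A⁻]/[HA]). 4.30 = 4.2007 + log(ratio). log(ratio) = 4.30 − 4.2007 = 0.0993. ratio = 10^(0.0993) = 1.257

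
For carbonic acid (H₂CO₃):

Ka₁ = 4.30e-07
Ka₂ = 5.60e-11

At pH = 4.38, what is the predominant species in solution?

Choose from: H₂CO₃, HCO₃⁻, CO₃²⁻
H₂CO₃

pKa1 = 6.37, pKa2 = 10.25. Each pKa is the crossover between adjacent species; pH = 4.38 lies in the region where H₂CO₃ predominates.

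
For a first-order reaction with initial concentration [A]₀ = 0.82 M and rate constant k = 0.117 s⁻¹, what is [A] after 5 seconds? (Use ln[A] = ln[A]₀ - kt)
0.4568 M

ln[A] = ln[A]₀ - k·t = ln(0.82) - (0.117)·(5) = -0.1985 - 0.5850 = -0.7835
[A] = e^(-0.7835) = 0.4568 M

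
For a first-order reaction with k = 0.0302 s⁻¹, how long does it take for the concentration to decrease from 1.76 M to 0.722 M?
29.50 s

From ln[A] = ln[A]₀ - k·t: t = ln([A]₀/[A])/k = ln(1.76/0.722)/0.0302 = ln(2.4377)/0.0302 = 0.8910/0.0302 = 29.50 s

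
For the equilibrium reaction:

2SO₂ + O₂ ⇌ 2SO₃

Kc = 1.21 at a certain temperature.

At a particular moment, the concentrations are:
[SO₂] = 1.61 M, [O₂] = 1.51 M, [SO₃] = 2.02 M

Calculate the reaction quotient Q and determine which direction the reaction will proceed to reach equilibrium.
Q = 1.042, Q < K, reaction proceeds forward (toward products)

Q = ([SO₃]^2) / ([SO₂]^2 × [O₂])
  = ((2.02)^2) / ((1.61)^2·(1.51)) = 4.0804/3.9141 = 1.042
Since Q = 1.042 < Kc = 1.21, the reaction proceeds forward (toward products) to reach equilibrium.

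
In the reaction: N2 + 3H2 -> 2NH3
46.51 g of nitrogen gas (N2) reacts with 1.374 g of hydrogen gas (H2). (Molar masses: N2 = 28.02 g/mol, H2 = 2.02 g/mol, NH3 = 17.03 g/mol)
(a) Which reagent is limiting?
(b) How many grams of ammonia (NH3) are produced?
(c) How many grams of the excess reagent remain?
(a) H2, (b) 7.723 g, (c) 40.16 g

Moles of N2 = 46.51 g ÷ 28.02 g/mol = 1.65989 mol
Moles of H2 = 1.374 g ÷ 2.02 g/mol = 0.680198 mol
Moles ÷ coefficient: N2: 1.65989/1 = 1.66, H2: 0.680198/3 = 0.2267
(a) H2 has the smaller value, so H2 is the limiting reagent.
(b) Moles of NH3 = 0.680198 mol H2 × (2/3) = 0.453465 mol; mass = 0.453465 mol × 17.03 g/mol = 7.723 g
(c) N2 consumed = 0.680198 × (1/3) = 0.226733 mol; remaining = 1.65989 − 0.226733 = 1.43315 mol; mass = 1.43315 mol × 28.02 g/mol = 40.16 g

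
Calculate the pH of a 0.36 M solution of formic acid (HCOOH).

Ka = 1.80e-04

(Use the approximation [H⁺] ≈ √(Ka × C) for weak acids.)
pH = 2.09

[H⁺] = √(Ka × C) = √(1.80e-04 × 0.36) = 8.0498e-03. pH = -log(8.0498e-03)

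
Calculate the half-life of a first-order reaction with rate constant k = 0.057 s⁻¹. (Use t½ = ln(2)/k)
12.16 s

t½ = ln(2)/k = 0.6931/0.057 = 12.16 s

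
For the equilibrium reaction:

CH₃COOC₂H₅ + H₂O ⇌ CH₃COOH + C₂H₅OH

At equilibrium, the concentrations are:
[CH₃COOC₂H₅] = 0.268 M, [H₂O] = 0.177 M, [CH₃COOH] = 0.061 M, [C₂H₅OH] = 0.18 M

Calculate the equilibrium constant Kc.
K_c = 0.2315

Kc = ([CH₃COOH] × [C₂H₅OH]) / ([CH₃COOC₂H₅] × [H₂O])
   = ((0.061)·(0.18)) / ((0.268)·(0.177))
   = 0.01098 / 0.047436 = 0.2315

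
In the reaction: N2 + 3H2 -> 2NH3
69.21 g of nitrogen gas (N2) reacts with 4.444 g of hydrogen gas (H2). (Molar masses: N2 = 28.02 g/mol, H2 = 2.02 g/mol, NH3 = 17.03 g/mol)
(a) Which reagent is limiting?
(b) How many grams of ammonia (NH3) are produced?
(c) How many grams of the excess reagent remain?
(a) H2, (b) 24.98 g, (c) 48.66 g

Moles of N2 = 69.21 g ÷ 28.02 g/mol = 2.47002 mol
Moles of H2 = 4.444 g ÷ 2.02 g/mol = 2.2 mol
Moles ÷ coefficient: N2: 2.47002/1 = 2.47, H2: 2.2/3 = 0.7333
(a) H2 has the smaller value, so H2 is the limiting reagent.
(b) Moles of NH3 = 2.2 mol H2 × (2/3) = 1.46667 mol; mass = 1.46667 mol × 17.03 g/mol = 24.98 g
(c) N2 consumed = 2.2 × (1/3) = 0.733333 mol; remaining = 2.47002 − 0.733333 = 1.73669 mol; mass = 1.73669 mol × 28.02 g/mol = 48.66 g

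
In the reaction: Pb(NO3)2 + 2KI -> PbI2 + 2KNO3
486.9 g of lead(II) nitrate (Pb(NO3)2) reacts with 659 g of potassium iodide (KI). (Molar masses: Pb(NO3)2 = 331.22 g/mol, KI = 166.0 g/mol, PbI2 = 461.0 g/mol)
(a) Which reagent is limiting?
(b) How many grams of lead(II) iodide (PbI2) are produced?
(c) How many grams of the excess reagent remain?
(a) Pb(NO3)2, (b) 677.7 g, (c) 171 g

Moles of Pb(NO3)2 = 486.9 g ÷ 331.22 g/mol = 1.47002 mol
Moles of KI = 659 g ÷ 166.0 g/mol = 3.96988 mol
Moles ÷ coefficient: Pb(NO3)2: 1.47002/1 = 1.47, KI: 3.96988/2 = 1.985
(a) Pb(NO3)2 has the smaller value, so Pb(NO3)2 is the limiting reagent.
(b) Moles of PbI2 = 1.47002 mol Pb(NO3)2 × (1/1) = 1.47002 mol; mass = 1.47002 mol × 461.0 g/mol = 677.7 g
(c) KI consumed = 1.47002 × (2/1) = 2.94004 mol; remaining = 3.96988 − 2.94004 = 1.02984 mol; mass = 1.02984 mol × 166.0 g/mol = 171 g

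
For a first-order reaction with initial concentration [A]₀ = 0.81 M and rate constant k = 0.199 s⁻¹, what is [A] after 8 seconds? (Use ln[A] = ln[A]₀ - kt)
0.1648 M

ln[A] = ln[A]₀ - k·t = ln(0.81) - (0.199)·(8) = -0.2107 - 1.5920 = -1.8027
[A] = e^(-1.8027) = 0.1648 M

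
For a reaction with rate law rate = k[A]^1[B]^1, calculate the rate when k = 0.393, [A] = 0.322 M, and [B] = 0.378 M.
0.04783 M/s

rate = k·[A]^1·[B]^1 = 0.393·(0.322)^1·(0.378)^1 = 0.393·0.322·0.378 = 0.04783 M/s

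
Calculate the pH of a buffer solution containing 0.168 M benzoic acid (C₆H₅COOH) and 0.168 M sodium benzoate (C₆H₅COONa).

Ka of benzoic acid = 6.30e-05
pH = 4.20

pKa = -log(6.30e-05) = 4.20. pH = pKa + log([A⁻]/[HA]) = 4.20 + log(0.168/0.168)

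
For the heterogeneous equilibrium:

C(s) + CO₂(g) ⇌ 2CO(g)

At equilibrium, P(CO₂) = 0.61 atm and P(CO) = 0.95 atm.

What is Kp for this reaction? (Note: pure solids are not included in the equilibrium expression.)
K_p = 1.480

Solid C is excluded.
Kp = P(CO)²/P(CO₂) = (0.95)²/0.61 = 0.9025/0.61 = 1.480.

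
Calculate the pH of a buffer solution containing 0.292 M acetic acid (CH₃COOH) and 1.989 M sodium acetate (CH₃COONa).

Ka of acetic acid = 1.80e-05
pH = 5.58

pKa = -log(1.80e-05) = 4.74. pH = pKa + log([A⁻]/[HA]) = 4.74 + log(1.989/0.292)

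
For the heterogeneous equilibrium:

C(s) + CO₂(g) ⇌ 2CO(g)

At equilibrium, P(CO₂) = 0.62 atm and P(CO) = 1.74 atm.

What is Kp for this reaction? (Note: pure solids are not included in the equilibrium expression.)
K_p = 4.883

Solid C is excluded.
Kp = P(CO)²/P(CO₂) = (1.74)²/0.62 = 3.028/0.62 = 4.883.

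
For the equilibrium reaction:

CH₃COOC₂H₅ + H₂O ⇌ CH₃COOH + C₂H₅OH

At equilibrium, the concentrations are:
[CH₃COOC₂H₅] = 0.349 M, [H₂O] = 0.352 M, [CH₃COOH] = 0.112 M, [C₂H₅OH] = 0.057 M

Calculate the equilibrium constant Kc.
K_c = 0.0520

Kc = ([CH₃COOH] × [C₂H₅OH]) / ([CH₃COOC₂H₅] × [H₂O])
   = ((0.112)·(0.057)) / ((0.349)·(0.352))
   = 0.006384 / 0.12285 = 0.0520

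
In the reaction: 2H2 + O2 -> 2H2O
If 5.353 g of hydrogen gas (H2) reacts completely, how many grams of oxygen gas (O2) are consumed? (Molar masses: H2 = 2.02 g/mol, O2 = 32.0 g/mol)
Moles of H2 = 5.353 g ÷ 2.02 g/mol = 2.65 mol
Mole ratio: 1 mol O2 / 2 mol H2
Moles of O2 = 2.65 × (1/2) = 1.325 mol
Mass of O2 = 1.325 mol × 32.0 g/mol = 42.4 g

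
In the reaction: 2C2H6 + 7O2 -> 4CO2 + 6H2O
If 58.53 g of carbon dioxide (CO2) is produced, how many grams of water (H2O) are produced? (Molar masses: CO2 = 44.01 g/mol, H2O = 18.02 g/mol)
Moles of CO2 = 58.53 g ÷ 44.01 g/mol = 1.32993 mol
Mole ratio: 6 mol H2O / 4 mol CO2
Moles of H2O = 1.32993 × (6/4) = 1.99489 mol
Mass of H2O = 1.99489 mol × 18.02 g/mol = 35.95 g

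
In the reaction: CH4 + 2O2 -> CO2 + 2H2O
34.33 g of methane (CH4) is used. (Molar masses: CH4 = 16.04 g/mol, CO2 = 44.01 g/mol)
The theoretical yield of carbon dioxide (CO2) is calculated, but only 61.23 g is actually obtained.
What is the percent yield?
Moles of CH4 = 34.33 g ÷ 16.04 g/mol = 2.14027 mol
Mole ratio: 1 mol CO2 / 1 mol CH4
Moles of CO2 = 2.14027 × (1/1) = 2.14027 mol
Theoretical yield = 2.14027 mol × 44.01 g/mol = 94.193 g
Actual yield = 61.23 g
Percent yield = (61.23 / 94.193) × 100% = 65.0%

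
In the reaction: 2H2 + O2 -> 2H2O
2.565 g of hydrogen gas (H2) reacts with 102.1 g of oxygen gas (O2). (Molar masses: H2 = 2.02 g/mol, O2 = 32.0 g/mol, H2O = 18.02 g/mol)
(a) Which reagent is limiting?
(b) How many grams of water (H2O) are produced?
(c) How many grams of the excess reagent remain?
(a) H2, (b) 22.88 g, (c) 81.78 g

Moles of H2 = 2.565 g ÷ 2.02 g/mol = 1.2698 mol
Moles of O2 = 102.1 g ÷ 32.0 g/mol = 3.19062 mol
Moles ÷ coefficient: H2: 1.2698/2 = 0.6349, O2: 3.19062/1 = 3.191
(a) H2 has the smaller value, so H2 is the limiting reagent.
(b) Moles of H2O = 1.2698 mol H2 × (2/2) = 1.2698 mol; mass = 1.2698 mol × 18.02 g/mol = 22.88 g
(c) O2 consumed = 1.2698 × (1/2) = 0.634901 mol; remaining = 3.19062 − 0.634901 = 2.55572 mol; mass = 2.55572 mol × 32.0 g/mol = 81.78 g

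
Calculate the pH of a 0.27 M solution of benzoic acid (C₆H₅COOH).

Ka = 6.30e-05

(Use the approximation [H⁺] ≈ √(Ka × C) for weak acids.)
pH = 2.38

[H⁺] = √(Ka × C) = √(6.30e-05 × 0.27) = 4.1243e-03. pH = -log(4.1243e-03)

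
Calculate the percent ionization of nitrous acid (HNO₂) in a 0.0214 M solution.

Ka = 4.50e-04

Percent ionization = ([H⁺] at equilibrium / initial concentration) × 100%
Percent ionization = 13.5%

Let x = [H⁺]. Ka = x²/(C - x) ⇒ x² + (4.50e-04)x - (4.50e-04)(0.0214) = 0. x = 2.8864e-03. Percent = (2.8864e-03/0.0214) × 100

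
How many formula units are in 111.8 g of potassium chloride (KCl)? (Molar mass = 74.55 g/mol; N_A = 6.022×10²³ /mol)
Moles = 111.8 g ÷ 74.55 g/mol = 1.49966 mol
Formula units = 1.49966 mol × 6.022×10²³ /mol = 9.031e+23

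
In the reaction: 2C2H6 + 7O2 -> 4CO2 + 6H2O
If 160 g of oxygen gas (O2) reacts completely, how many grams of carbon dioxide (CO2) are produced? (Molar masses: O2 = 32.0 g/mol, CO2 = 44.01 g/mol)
Moles of O2 = 160 g ÷ 32.0 g/mol = 5 mol
Mole ratio: 4 mol CO2 / 7 mol O2
Moles of CO2 = 5 × (4/7) = 2.85714 mol
Mass of CO2 = 2.85714 mol × 44.01 g/mol = 125.7 g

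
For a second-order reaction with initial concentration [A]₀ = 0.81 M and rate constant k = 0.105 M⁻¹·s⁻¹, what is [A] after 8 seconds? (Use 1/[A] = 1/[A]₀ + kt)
0.4820 M

1/[A] = 1/[A]₀ + k·t = 1/0.81 + (0.105)·(8) = 1.2346 + 0.8400 = 2.0746
[A] = 1/2.0746 = 0.4820 M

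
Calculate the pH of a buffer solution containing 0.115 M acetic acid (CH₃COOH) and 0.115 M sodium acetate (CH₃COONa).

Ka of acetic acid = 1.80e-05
pH = 4.74

pKa = -log(1.80e-05) = 4.74. pH = pKa + log([A⁻]/[HA]) = 4.74 + log(0.115/0.115)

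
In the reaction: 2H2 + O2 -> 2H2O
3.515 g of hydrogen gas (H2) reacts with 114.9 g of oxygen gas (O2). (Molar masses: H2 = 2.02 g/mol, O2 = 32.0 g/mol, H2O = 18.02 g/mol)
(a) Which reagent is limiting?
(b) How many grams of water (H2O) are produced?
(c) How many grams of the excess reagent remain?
(a) H2, (b) 31.36 g, (c) 87.06 g

Moles of H2 = 3.515 g ÷ 2.02 g/mol = 1.7401 mol
Moles of O2 = 114.9 g ÷ 32.0 g/mol = 3.59063 mol
Moles ÷ coefficient: H2: 1.7401/2 = 0.87, O2: 3.59063/1 = 3.591
(a) H2 has the smaller value, so H2 is the limiting reagent.
(b) Moles of H2O = 1.7401 mol H2 × (2/2) = 1.7401 mol; mass = 1.7401 mol × 18.02 g/mol = 31.36 g
(c) O2 consumed = 1.7401 × (1/2) = 0.87005 mol; remaining = 3.59063 − 0.87005 = 2.72058 mol; mass = 2.72058 mol × 32.0 g/mol = 87.06 g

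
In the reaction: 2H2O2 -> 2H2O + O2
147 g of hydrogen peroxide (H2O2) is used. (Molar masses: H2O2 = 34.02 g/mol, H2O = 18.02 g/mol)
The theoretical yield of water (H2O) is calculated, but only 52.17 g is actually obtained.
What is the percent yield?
Moles of H2O2 = 147 g ÷ 34.02 g/mol = 4.32099 mol
Mole ratio: 2 mol H2O / 2 mol H2O2
Moles of H2O = 4.32099 × (2/2) = 4.32099 mol
Theoretical yield = 4.32099 mol × 18.02 g/mol = 77.864 g
Actual yield = 52.17 g
Percent yield = (52.17 / 77.864) × 100% = 67.0%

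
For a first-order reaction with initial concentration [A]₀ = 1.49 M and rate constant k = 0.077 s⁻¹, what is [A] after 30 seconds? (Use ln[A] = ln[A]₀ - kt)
0.1479 M

ln[A] = ln[A]₀ - k·t = ln(1.49) - (0.077)·(30) = 0.3988 - 2.3100 = -1.9112
[A] = e^(-1.9112) = 0.1479 M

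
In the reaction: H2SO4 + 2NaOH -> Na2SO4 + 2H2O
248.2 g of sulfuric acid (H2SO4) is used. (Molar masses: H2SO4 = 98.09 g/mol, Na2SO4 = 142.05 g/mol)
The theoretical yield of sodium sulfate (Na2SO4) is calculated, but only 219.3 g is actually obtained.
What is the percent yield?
Moles of H2SO4 = 248.2 g ÷ 98.09 g/mol = 2.53033 mol
Mole ratio: 1 mol Na2SO4 / 1 mol H2SO4
Moles of Na2SO4 = 2.53033 × (1/1) = 2.53033 mol
Theoretical yield = 2.53033 mol × 142.05 g/mol = 359.43 g
Actual yield = 219.3 g
Percent yield = (219.3 / 359.43) × 100% = 61.0%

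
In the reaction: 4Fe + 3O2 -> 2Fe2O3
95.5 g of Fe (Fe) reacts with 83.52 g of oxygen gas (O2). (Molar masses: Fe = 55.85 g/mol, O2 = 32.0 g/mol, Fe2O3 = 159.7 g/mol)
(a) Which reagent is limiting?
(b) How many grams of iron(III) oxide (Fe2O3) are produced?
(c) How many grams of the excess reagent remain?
(a) Fe, (b) 136.5 g, (c) 42.48 g

Moles of Fe = 95.5 g ÷ 55.85 g/mol = 1.70994 mol
Moles of O2 = 83.52 g ÷ 32.0 g/mol = 2.61 mol
Moles ÷ coefficient: Fe: 1.70994/4 = 0.4275, O2: 2.61/3 = 0.87
(a) Fe has the smaller value, so Fe is the limiting reagent.
(b) Moles of Fe2O3 = 1.70994 mol Fe × (2/4) = 0.854969 mol; mass = 0.854969 mol × 159.7 g/mol = 136.5 g
(c) O2 consumed = 1.70994 × (3/4) = 1.28245 mol; remaining = 2.61 − 1.28245 = 1.32755 mol; mass = 1.32755 mol × 32.0 g/mol = 42.48 g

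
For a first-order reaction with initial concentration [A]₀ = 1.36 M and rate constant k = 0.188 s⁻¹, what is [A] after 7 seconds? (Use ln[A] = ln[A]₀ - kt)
0.3648 M

ln[A] = ln[A]₀ - k·t = ln(1.36) - (0.188)·(7) = 0.3075 - 1.3160 = -1.0085
[A] = e^(-1.0085) = 0.3648 M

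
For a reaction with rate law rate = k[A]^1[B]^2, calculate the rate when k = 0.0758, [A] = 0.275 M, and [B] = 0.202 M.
0.0008506 M/s

rate = k·[A]^1·[B]^2 = 0.0758·(0.275)^1·(0.202)^2 = 0.0758·0.275·0.040804 = 0.0008506 M/s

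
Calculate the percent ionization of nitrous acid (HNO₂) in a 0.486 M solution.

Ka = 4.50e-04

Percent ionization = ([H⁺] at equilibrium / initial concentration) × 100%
Percent ionization = 3%

Let x = [H⁺]. Ka = x²/(C - x) ⇒ x² + (4.50e-04)x - (4.50e-04)(0.486) = 0. x = 1.4565e-02. Percent = (1.4565e-02/0.486) × 100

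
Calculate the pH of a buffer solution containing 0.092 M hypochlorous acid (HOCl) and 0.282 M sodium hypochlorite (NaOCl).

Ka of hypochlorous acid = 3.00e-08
pH = 8.01

pKa = -log(3.00e-08) = 7.52. pH = pKa + log([A⁻]/[HA]) = 7.52 + log(0.282/0.092)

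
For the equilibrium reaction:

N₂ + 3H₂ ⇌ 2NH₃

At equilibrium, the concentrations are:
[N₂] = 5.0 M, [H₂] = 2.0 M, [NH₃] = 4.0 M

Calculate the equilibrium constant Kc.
K_c = 0.4000

Kc = ([NH₃]^2) / ([N₂] × [H₂]^3)
   = ((4.0)^2) / ((5.0)·(2.0)^3)
   = 16 / 40 = 0.4000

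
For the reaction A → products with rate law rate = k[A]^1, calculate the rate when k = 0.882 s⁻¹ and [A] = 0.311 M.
0.2743 M/s

rate = k·[A]^1 = 0.882·(0.311)^1 = 0.882·0.311 = 0.2743 M/s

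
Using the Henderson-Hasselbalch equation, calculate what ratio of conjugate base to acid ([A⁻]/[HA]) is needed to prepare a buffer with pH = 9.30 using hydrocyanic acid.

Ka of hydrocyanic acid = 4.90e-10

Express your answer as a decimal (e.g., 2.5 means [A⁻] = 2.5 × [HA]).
[A⁻]/[HA] = 0.978

pKa = −log(4.90e-10) = 9.3098. pH = pKa + log([A⁻]/[HA]). 9.30 = 9.3098 + log(ratio). log(ratio) = 9.30 − 9.3098 = -0.0098. ratio = 10^(-0.0098) = 0.978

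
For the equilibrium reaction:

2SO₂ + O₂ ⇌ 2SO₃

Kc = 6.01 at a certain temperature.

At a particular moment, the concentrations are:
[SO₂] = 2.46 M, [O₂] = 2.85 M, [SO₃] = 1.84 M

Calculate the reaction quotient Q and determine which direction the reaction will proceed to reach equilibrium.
Q = 0.196, Q < K, reaction proceeds forward (toward products)

Q = ([SO₃]^2) / ([SO₂]^2 × [O₂])
  = ((1.84)^2) / ((2.46)^2·(2.85)) = 3.3856/17.247 = 0.1963
Since Q = 0.1963 < Kc = 6.01, the reaction proceeds forward (toward products) to reach equilibrium.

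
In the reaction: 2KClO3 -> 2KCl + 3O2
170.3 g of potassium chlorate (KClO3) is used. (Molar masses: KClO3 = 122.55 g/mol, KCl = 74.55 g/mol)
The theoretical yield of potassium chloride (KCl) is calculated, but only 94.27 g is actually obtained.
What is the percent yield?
Moles of KClO3 = 170.3 g ÷ 122.55 g/mol = 1.38964 mol
Mole ratio: 2 mol KCl / 2 mol KClO3
Moles of KCl = 1.38964 × (2/2) = 1.38964 mol
Theoretical yield = 1.38964 mol × 74.55 g/mol = 103.6 g
Actual yield = 94.27 g
Percent yield = (94.27 / 103.6) × 100% = 91.0%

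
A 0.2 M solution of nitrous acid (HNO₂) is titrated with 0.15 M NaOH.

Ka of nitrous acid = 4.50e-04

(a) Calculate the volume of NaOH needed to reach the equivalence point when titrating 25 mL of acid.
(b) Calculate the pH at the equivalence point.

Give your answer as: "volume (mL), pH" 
V = 33.3 mL, pH = 8.14

(a) At equivalence: moles acid = moles base.
moles acid = 0.2 × 0.025 = 0.005 mol; V_NaOH = 0.005/0.15 = 0.03333 L = 33.3 mL.
(b) At equivalence, all acid → conjugate base A⁻ at [A⁻] = 0.005/0.05833 = 0.08571 M.
Kb = Kw/Ka = 1.0e-14/4.50e-04 = 2.222e-11; [OH⁻] = √(Kb·[A⁻]) = 1.380e-06; pOH = 5.86; pH = 14 − pOH = 8.14.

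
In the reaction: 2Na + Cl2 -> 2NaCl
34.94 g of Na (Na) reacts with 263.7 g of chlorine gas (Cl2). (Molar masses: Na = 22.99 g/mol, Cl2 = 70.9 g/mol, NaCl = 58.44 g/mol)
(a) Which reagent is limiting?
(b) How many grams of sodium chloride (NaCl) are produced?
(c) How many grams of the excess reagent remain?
(a) Na, (b) 88.82 g, (c) 209.8 g

Moles of Na = 34.94 g ÷ 22.99 g/mol = 1.51979 mol
Moles of Cl2 = 263.7 g ÷ 70.9 g/mol = 3.71932 mol
Moles ÷ coefficient: Na: 1.51979/2 = 0.7599, Cl2: 3.71932/1 = 3.719
(a) Na has the smaller value, so Na is the limiting reagent.
(b) Moles of NaCl = 1.51979 mol Na × (2/2) = 1.51979 mol; mass = 1.51979 mol × 58.44 g/mol = 88.82 g
(c) Cl2 consumed = 1.51979 × (1/2) = 0.759896 mol; remaining = 3.71932 − 0.759896 = 2.95943 mol; mass = 2.95943 mol × 70.9 g/mol = 209.8 g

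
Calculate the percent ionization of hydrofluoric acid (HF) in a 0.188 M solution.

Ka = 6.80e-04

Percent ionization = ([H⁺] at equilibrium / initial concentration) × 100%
Percent ionization = 5.84%

Let x = [H⁺]. Ka = x²/(C - x) ⇒ x² + (6.80e-04)x - (6.80e-04)(0.188) = 0. x = 1.0972e-02. Percent = (1.0972e-02/0.188) × 100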